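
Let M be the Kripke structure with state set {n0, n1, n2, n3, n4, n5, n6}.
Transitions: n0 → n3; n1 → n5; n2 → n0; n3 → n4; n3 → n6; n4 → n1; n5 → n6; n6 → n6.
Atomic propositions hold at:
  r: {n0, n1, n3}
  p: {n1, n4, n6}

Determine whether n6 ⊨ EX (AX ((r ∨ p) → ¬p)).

No

Sat(r ∨ p) = {n0, n1, n3, n4, n6}
Sat(¬p) = {n0, n2, n3, n5}
Sat((r ∨ p) → ¬p) = {n0, n2, n3, n5}
Sat(AX ((r ∨ p) → ¬p)) = {s : every successor in {n0, n2, n3, n5}} = {n0, n1, n2}
Sat(EX (AX ((r ∨ p) → ¬p))) = {s : some successor in {n0, n1, n2}} = {n2, n4}
n6 ∉ Sat(EX (AX ((r ∨ p) → ¬p))) = {n2, n4}, so the formula does not hold at n6.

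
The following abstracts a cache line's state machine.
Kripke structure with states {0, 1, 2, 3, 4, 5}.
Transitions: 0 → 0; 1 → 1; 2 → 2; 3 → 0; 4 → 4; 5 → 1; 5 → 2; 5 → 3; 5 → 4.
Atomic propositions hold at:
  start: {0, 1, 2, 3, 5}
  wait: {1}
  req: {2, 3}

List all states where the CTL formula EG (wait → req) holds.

{0, 2, 3, 4, 5}

Sat(wait → req) = {0, 2, 3, 4, 5}
EG (wait → req): greatest fixpoint, start Z0 = {0, 2, 3, 4, 5}, keep only states in Sat with some successor in Z. Already a fixed point.
Sat(EG (wait → req)) = {0, 2, 3, 4, 5}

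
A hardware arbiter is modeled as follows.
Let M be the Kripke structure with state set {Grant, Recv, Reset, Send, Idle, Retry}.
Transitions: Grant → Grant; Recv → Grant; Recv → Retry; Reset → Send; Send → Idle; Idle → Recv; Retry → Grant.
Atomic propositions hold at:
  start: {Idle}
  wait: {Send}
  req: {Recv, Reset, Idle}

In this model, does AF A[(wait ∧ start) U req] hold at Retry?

No

Sat(wait ∧ start) = ∅
A[(wait ∧ start) U req]: least fixpoint, start Z0 = Sat(req) = {Recv, Reset, Idle}, add states in Sat(wait ∧ start) with every successor in Z. Already a fixed point.
Sat(A[(wait ∧ start) U req]) = {Recv, Reset, Idle}
AF A[(wait ∧ start) U req]: least fixpoint, start Z0 = {Recv, Reset, Idle}, add states with every successor in Z. Z1 = {Recv, Reset, Send, Idle}; fixed.
Sat(AF A[(wait ∧ start) U req]) = {Recv, Reset, Send, Idle}
Retry ∉ Sat(AF A[(wait ∧ start) U req]) = {Recv, Reset, Send, Idle}, so the formula does not hold at Retry.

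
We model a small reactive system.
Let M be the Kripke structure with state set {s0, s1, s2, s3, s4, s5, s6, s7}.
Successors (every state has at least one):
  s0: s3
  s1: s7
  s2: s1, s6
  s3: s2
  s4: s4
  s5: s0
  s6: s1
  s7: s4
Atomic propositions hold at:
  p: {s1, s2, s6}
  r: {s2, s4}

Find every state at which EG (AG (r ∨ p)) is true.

Sat(r ∨ p) = {s1, s2, s4, s6}
AG (r ∨ p): greatest fixpoint, start Z0 = {s1, s2, s4, s6}, keep only states in Sat with every successor in Z. Z1 = {s2, s4, s6}; Z2 = {s4}; fixed.
Sat(AG (r ∨ p)) = {s4}
EG (AG (r ∨ p)): greatest fixpoint, start Z0 = {s4}, keep only states in Sat with some successor in Z. Already a fixed point.
Sat(EG (AG (r ∨ p))) = {s4}

{s4}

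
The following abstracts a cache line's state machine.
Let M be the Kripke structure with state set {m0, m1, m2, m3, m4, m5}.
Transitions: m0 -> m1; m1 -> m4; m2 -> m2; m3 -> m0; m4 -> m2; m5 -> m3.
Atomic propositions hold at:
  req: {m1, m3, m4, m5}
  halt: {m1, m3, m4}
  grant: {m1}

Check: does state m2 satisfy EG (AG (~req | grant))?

Yes

Sat(~req) = {m0, m2}
Sat(~req | grant) = {m0, m1, m2}
AG (~req | grant): greatest fixpoint, start Z0 = {m0, m1, m2}, keep only states in Sat with every successor in Z. Z1 = {m0, m2}; Z2 = {m2}; fixed.
Sat(AG (~req | grant)) = {m2}
EG (AG (~req | grant)): greatest fixpoint, start Z0 = {m2}, keep only states in Sat with some successor in Z. Already a fixed point.
Sat(EG (AG (~req | grant))) = {m2}
m2 ∈ Sat(EG (AG (~req | grant))) = {m2}, so the formula holds at m2.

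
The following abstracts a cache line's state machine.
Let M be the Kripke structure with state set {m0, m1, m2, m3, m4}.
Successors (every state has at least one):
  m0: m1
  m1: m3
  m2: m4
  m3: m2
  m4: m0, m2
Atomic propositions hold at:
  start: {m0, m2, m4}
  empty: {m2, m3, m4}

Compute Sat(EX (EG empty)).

{m1, m2, m3, m4}

EG empty: greatest fixpoint, start Z0 = {m2, m3, m4}, keep only states in Sat with some successor in Z. Already a fixed point.
Sat(EG empty) = {m2, m3, m4}
Sat(EX (EG empty)) = {s : some successor in {m2, m3, m4}} = {m1, m2, m3, m4}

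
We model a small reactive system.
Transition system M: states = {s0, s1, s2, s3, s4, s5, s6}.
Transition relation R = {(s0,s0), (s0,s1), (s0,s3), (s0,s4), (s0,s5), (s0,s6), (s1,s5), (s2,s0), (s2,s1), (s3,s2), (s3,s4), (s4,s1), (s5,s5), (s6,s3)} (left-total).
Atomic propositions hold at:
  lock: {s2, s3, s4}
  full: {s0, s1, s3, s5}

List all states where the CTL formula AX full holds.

{s1, s2, s4, s5, s6}

Sat(AX full) = {s : every successor in {s0, s1, s3, s5}} = {s1, s2, s4, s5, s6}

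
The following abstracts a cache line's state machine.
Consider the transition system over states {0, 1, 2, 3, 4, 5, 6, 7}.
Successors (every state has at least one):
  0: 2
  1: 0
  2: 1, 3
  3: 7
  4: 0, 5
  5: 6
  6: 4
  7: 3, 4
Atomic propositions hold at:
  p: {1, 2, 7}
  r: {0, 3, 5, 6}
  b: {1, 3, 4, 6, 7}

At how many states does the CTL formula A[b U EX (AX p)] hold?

Sat(AX p) = {s : every successor in {1, 2, 7}} = {0, 3}
Sat(EX (AX p)) = {s : some successor in {0, 3}} = {1, 2, 4, 7}
A[b U EX (AX p)]: least fixpoint, start Z0 = Sat(EX (AX p)) = {1, 2, 4, 7}, add states in Sat(b) with every successor in Z. Z1 = {1, 2, 3, 4, 6, 7}; fixed.
Sat(A[b U EX (AX p)]) = {1, 2, 3, 4, 6, 7}
|Sat(A[b U EX (AX p)])| = |{1, 2, 3, 4, 6, 7}| = 6.

6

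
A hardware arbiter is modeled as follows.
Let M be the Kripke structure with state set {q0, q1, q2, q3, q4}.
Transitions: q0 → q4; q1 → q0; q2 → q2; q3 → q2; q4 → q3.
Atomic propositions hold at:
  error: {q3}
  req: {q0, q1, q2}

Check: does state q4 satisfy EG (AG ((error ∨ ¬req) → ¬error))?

Sat(¬req) = {q3, q4}
Sat(error ∨ ¬req) = {q3, q4}
Sat(¬error) = {q0, q1, q2, q4}
Sat((error ∨ ¬req) → ¬error) = {q0, q1, q2, q4}
AG ((error ∨ ¬req) → ¬error): greatest fixpoint, start Z0 = {q0, q1, q2, q4}, keep only states in Sat with every successor in Z. Z1 = {q0, q1, q2}; Z2 = {q1, q2}; Z3 = {q2}; fixed.
Sat(AG ((error ∨ ¬req) → ¬error)) = {q2}
EG (AG ((error ∨ ¬req) → ¬error)): greatest fixpoint, start Z0 = {q2}, keep only states in Sat with some successor in Z. Already a fixed point.
Sat(EG (AG ((error ∨ ¬req) → ¬error))) = {q2}
q4 ∉ Sat(EG (AG ((error ∨ ¬req) → ¬error))) = {q2}, so the formula does not hold at q4.

No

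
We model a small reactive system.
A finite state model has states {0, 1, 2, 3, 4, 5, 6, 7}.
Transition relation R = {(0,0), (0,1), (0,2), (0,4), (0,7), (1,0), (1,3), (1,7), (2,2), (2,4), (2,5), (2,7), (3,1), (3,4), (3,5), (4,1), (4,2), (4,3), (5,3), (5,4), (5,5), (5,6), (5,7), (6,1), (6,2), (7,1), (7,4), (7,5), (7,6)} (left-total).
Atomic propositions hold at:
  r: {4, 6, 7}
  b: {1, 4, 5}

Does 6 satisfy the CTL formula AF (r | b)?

Sat(r | b) = {1, 4, 5, 6, 7}
AF (r | b): least fixpoint, start Z0 = {1, 4, 5, 6, 7}, add states with every successor in Z. Z1 = {1, 3, 4, 5, 6, 7}; fixed.
Sat(AF (r | b)) = {1, 3, 4, 5, 6, 7}
6 ∈ Sat(AF (r | b)) = {1, 3, 4, 5, 6, 7}, so the formula holds at 6.

Yes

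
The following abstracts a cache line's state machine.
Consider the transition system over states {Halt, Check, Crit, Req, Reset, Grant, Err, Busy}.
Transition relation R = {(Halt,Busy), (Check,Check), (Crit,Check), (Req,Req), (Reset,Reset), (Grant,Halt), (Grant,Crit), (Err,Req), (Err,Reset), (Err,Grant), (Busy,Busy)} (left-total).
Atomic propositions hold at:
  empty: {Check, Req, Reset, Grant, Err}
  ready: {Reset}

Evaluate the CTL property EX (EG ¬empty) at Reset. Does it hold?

Sat(¬empty) = {Halt, Crit, Busy}
EG ¬empty: greatest fixpoint, start Z0 = {Halt, Crit, Busy}, keep only states in Sat with some successor in Z. Z1 = {Halt, Busy}; fixed.
Sat(EG ¬empty) = {Halt, Busy}
Sat(EX (EG ¬empty)) = {s : some successor in {Halt, Busy}} = {Halt, Grant, Busy}
Reset ∉ Sat(EX (EG ¬empty)) = {Halt, Grant, Busy}, so the formula does not hold at Reset.

No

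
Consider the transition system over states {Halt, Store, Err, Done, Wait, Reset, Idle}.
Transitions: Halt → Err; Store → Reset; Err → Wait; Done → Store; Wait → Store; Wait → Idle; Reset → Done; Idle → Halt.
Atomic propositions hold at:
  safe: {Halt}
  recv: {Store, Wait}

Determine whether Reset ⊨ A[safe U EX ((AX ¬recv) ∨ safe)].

Sat(¬recv) = {Halt, Err, Done, Reset, Idle}
Sat(AX ¬recv) = {s : every successor in {Halt, Err, Done, Reset, Idle}} = {Halt, Store, Reset, Idle}
Sat((AX ¬recv) ∨ safe) = {Halt, Store, Reset, Idle}
Sat(EX ((AX ¬recv) ∨ safe)) = {s : some successor in {Halt, Store, Reset, Idle}} = {Store, Done, Wait, Idle}
A[safe U EX ((AX ¬recv) ∨ safe)]: least fixpoint, start Z0 = Sat(EX ((AX ¬recv) ∨ safe)) = {Store, Done, Wait, Idle}, add states in Sat(safe) with every successor in Z. Already a fixed point.
Sat(A[safe U EX ((AX ¬recv) ∨ safe)]) = {Store, Done, Wait, Idle}
Reset ∉ Sat(A[safe U EX ((AX ¬recv) ∨ safe)]) = {Store, Done, Wait, Idle}, so the formula does not hold at Reset.

No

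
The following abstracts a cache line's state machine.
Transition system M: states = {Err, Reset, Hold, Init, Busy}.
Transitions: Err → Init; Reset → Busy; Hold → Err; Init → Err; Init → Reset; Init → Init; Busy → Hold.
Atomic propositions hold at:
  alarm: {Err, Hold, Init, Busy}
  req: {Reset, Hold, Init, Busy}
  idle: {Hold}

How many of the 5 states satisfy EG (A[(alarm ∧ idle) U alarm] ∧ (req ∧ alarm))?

Sat(alarm ∧ idle) = {Hold}
A[(alarm ∧ idle) U alarm]: least fixpoint, start Z0 = Sat(alarm) = {Err, Hold, Init, Busy}, add states in Sat(alarm ∧ idle) with every successor in Z. Already a fixed point.
Sat(A[(alarm ∧ idle) U alarm]) = {Err, Hold, Init, Busy}
Sat(req ∧ alarm) = {Hold, Init, Busy}
Sat(A[(alarm ∧ idle) U alarm] ∧ (req ∧ alarm)) = {Hold, Init, Busy}
EG (A[(alarm ∧ idle) U alarm] ∧ (req ∧ alarm)): greatest fixpoint, start Z0 = {Hold, Init, Busy}, keep only states in Sat with some successor in Z. Z1 = {Init, Busy}; Z2 = {Init}; fixed.
Sat(EG (A[(alarm ∧ idle) U alarm] ∧ (req ∧ alarm))) = {Init}
|Sat(EG (A[(alarm ∧ idle) U alarm] ∧ (req ∧ alarm)))| = |{Init}| = 1.

1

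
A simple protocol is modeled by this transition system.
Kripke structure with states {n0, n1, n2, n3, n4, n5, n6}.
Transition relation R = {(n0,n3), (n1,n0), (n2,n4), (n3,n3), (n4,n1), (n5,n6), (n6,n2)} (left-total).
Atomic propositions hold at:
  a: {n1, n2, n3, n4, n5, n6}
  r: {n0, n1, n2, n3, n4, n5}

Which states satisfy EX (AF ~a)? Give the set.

{n1, n2, n4, n5, n6}

Sat(~a) = {n0}
AF ~a: least fixpoint, start Z0 = {n0}, add states with every successor in Z. Z1 = {n0, n1}; Z2 = {n0, n1, n4}; Z3 = {n0, n1, n2, n4}; Z4 = {n0, n1, n2, n4, n6}; Z5 = {n0, n1, n2, n4, n5, n6}; fixed.
Sat(AF ~a) = {n0, n1, n2, n4, n5, n6}
Sat(EX (AF ~a)) = {s : some successor in {n0, n1, n2, n4, n5, n6}} = {n1, n2, n4, n5, n6}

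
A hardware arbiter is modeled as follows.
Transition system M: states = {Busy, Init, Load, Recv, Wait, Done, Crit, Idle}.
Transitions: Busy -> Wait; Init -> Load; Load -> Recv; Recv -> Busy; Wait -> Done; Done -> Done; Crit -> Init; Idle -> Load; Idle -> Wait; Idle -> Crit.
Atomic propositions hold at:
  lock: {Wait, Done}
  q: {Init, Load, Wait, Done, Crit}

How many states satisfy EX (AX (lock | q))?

6

Sat(lock | q) = {Init, Load, Wait, Done, Crit}
Sat(AX (lock | q)) = {s : every successor in {Init, Load, Wait, Done, Crit}} = {Busy, Init, Wait, Done, Crit, Idle}
Sat(EX (AX (lock | q))) = {s : some successor in {Busy, Init, Wait, Done, Crit, Idle}} = {Busy, Recv, Wait, Done, Crit, Idle}
|Sat(EX (AX (lock | q)))| = |{Busy, Recv, Wait, Done, Crit, Idle}| = 6.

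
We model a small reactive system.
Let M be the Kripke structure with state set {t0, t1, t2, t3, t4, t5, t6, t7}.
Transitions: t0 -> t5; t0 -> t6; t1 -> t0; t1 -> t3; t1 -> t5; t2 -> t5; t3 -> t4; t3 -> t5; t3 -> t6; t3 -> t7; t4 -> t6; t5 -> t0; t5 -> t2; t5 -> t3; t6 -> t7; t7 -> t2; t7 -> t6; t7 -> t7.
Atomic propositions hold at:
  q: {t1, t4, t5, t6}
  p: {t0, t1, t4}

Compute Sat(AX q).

Sat(AX q) = {s : every successor in {t1, t4, t5, t6}} = {t0, t2, t4}

{t0, t2, t4}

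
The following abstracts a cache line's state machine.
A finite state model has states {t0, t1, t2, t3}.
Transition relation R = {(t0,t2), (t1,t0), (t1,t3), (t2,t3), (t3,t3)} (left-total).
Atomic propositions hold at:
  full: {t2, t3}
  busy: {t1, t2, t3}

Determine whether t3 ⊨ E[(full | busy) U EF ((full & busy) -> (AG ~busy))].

No

Sat(full | busy) = {t1, t2, t3}
Sat(full & busy) = {t2, t3}
Sat(~busy) = {t0}
AG ~busy: greatest fixpoint, start Z0 = {t0}, keep only states in Sat with every successor in Z. Z1 = ∅; fixed.
Sat(AG ~busy) = ∅
Sat((full & busy) -> (AG ~busy)) = {t0, t1}
EF ((full & busy) -> (AG ~busy)): least fixpoint, start Z0 = {t0, t1}, add states with some successor in Z. Already a fixed point.
Sat(EF ((full & busy) -> (AG ~busy))) = {t0, t1}
E[(full | busy) U EF ((full & busy) -> (AG ~busy))]: least fixpoint, start Z0 = Sat(EF ((full & busy) -> (AG ~busy))) = {t0, t1}, add states in Sat(full | busy) with some successor in Z. Already a fixed point.
Sat(E[(full | busy) U EF ((full & busy) -> (AG ~busy))]) = {t0, t1}
t3 ∉ Sat(E[(full | busy) U EF ((full & busy) -> (AG ~busy))]) = {t0, t1}, so the formula does not hold at t3.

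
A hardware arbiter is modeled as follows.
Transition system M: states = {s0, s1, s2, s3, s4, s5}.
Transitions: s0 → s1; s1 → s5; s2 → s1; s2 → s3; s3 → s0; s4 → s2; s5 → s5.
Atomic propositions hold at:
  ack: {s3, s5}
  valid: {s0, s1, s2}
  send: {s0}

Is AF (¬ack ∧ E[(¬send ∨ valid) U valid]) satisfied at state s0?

Sat(¬ack) = {s0, s1, s2, s4}
Sat(¬send) = {s1, s2, s3, s4, s5}
Sat(¬send ∨ valid) = {s0, s1, s2, s3, s4, s5}
E[(¬send ∨ valid) U valid]: least fixpoint, start Z0 = Sat(valid) = {s0, s1, s2}, add states in Sat(¬send ∨ valid) with some successor in Z. Z1 = {s0, s1, s2, s3, s4}; fixed.
Sat(E[(¬send ∨ valid) U valid]) = {s0, s1, s2, s3, s4}
Sat(¬ack ∧ E[(¬send ∨ valid) U valid]) = {s0, s1, s2, s4}
AF (¬ack ∧ E[(¬send ∨ valid) U valid]): least fixpoint, start Z0 = {s0, s1, s2, s4}, add states with every successor in Z. Z1 = {s0, s1, s2, s3, s4}; fixed.
Sat(AF (¬ack ∧ E[(¬send ∨ valid) U valid])) = {s0, s1, s2, s3, s4}
s0 ∈ Sat(AF (¬ack ∧ E[(¬send ∨ valid) U valid])) = {s0, s1, s2, s3, s4}, so the formula holds at s0.

Yes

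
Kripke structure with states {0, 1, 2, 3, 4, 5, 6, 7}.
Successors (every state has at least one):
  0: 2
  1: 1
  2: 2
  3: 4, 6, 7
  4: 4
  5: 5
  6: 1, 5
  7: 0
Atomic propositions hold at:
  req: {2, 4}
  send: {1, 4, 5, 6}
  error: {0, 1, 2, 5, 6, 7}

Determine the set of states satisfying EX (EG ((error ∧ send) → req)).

Sat(error ∧ send) = {1, 5, 6}
Sat((error ∧ send) → req) = {0, 2, 3, 4, 7}
EG ((error ∧ send) → req): greatest fixpoint, start Z0 = {0, 2, 3, 4, 7}, keep only states in Sat with some successor in Z. Already a fixed point.
Sat(EG ((error ∧ send) → req)) = {0, 2, 3, 4, 7}
Sat(EX (EG ((error ∧ send) → req))) = {s : some successor in {0, 2, 3, 4, 7}} = {0, 2, 3, 4, 7}

{0, 2, 3, 4, 7}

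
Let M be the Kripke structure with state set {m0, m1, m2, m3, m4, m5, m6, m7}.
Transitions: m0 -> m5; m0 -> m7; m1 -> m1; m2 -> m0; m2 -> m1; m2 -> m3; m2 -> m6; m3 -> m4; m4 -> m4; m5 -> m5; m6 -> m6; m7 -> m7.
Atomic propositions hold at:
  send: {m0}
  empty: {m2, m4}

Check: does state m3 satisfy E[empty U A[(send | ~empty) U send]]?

No

Sat(~empty) = {m0, m1, m3, m5, m6, m7}
Sat(send | ~empty) = {m0, m1, m3, m5, m6, m7}
A[(send | ~empty) U send]: least fixpoint, start Z0 = Sat(send) = {m0}, add states in Sat(send | ~empty) with every successor in Z. Already a fixed point.
Sat(A[(send | ~empty) U send]) = {m0}
E[empty U A[(send | ~empty) U send]]: least fixpoint, start Z0 = Sat(A[(send | ~empty) U send]) = {m0}, add states in Sat(empty) with some successor in Z. Z1 = {m0, m2}; fixed.
Sat(E[empty U A[(send | ~empty) U send]]) = {m0, m2}
m3 ∉ Sat(E[empty U A[(send | ~empty) U send]]) = {m0, m2}, so the formula does not hold at m3.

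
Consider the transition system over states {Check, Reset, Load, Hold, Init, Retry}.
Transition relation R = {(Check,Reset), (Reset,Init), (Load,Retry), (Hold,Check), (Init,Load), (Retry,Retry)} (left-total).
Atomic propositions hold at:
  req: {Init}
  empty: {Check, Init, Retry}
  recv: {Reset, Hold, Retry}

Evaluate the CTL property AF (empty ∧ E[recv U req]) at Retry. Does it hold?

No

E[recv U req]: least fixpoint, start Z0 = Sat(req) = {Init}, add states in Sat(recv) with some successor in Z. Z1 = {Reset, Init}; fixed.
Sat(E[recv U req]) = {Reset, Init}
Sat(empty ∧ E[recv U req]) = {Init}
AF (empty ∧ E[recv U req]): least fixpoint, start Z0 = {Init}, add states with every successor in Z. Z1 = {Reset, Init}; Z2 = {Check, Reset, Init}; Z3 = {Check, Reset, Hold, Init}; fixed.
Sat(AF (empty ∧ E[recv U req])) = {Check, Reset, Hold, Init}
Retry ∉ Sat(AF (empty ∧ E[recv U req])) = {Check, Reset, Hold, Init}, so the formula does not hold at Retry.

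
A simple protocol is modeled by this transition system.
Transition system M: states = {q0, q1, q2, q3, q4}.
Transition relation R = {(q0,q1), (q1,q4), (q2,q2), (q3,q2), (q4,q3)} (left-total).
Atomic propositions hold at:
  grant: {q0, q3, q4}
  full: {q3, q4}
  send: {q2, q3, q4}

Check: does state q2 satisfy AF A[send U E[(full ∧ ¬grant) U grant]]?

No

Sat(¬grant) = {q1, q2}
Sat(full ∧ ¬grant) = ∅
E[(full ∧ ¬grant) U grant]: least fixpoint, start Z0 = Sat(grant) = {q0, q3, q4}, add states in Sat(full ∧ ¬grant) with some successor in Z. Already a fixed point.
Sat(E[(full ∧ ¬grant) U grant]) = {q0, q3, q4}
A[send U E[(full ∧ ¬grant) U grant]]: least fixpoint, start Z0 = Sat(E[(full ∧ ¬grant) U grant]) = {q0, q3, q4}, add states in Sat(send) with every successor in Z. Already a fixed point.
Sat(A[send U E[(full ∧ ¬grant) U grant]]) = {q0, q3, q4}
AF A[send U E[(full ∧ ¬grant) U grant]]: least fixpoint, start Z0 = {q0, q3, q4}, add states with every successor in Z. Z1 = {q0, q1, q3, q4}; fixed.
Sat(AF A[send U E[(full ∧ ¬grant) U grant]]) = {q0, q1, q3, q4}
q2 ∉ Sat(AF A[send U E[(full ∧ ¬grant) U grant]]) = {q0, q1, q3, q4}, so the formula does not hold at q2.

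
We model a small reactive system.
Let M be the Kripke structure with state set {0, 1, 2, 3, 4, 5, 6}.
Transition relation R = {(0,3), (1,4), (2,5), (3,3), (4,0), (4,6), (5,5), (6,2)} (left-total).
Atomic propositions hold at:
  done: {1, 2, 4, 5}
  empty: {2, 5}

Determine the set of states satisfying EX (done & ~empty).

{1}

Sat(~empty) = {0, 1, 3, 4, 6}
Sat(done & ~empty) = {1, 4}
Sat(EX (done & ~empty)) = {s : some successor in {1, 4}} = {1}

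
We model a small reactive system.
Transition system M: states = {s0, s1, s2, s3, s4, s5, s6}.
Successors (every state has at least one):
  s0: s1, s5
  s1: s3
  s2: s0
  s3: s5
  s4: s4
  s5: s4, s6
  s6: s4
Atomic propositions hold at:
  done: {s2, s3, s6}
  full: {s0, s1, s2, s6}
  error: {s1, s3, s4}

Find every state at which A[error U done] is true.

A[error U done]: least fixpoint, start Z0 = Sat(done) = {s2, s3, s6}, add states in Sat(error) with every successor in Z. Z1 = {s1, s2, s3, s6}; fixed.
Sat(A[error U done]) = {s1, s2, s3, s6}

{s1, s2, s3, s6}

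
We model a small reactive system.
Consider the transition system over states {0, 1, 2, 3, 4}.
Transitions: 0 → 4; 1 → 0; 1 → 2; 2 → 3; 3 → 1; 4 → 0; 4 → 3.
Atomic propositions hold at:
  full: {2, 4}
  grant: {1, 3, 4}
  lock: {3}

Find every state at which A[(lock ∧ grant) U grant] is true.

{1, 3, 4}

Sat(lock ∧ grant) = {3}
A[(lock ∧ grant) U grant]: least fixpoint, start Z0 = Sat(grant) = {1, 3, 4}, add states in Sat(lock ∧ grant) with every successor in Z. Already a fixed point.
Sat(A[(lock ∧ grant) U grant]) = {1, 3, 4}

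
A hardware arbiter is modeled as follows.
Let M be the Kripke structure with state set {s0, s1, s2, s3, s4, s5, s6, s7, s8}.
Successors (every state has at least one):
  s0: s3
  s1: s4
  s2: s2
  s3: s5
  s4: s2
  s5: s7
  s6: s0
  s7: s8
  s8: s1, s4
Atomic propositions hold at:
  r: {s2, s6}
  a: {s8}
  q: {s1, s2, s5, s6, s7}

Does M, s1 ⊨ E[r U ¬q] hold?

No

Sat(¬q) = {s0, s3, s4, s8}
E[r U ¬q]: least fixpoint, start Z0 = Sat(¬q) = {s0, s3, s4, s8}, add states in Sat(r) with some successor in Z. Z1 = {s0, s3, s4, s6, s8}; fixed.
Sat(E[r U ¬q]) = {s0, s3, s4, s6, s8}
s1 ∉ Sat(E[r U ¬q]) = {s0, s3, s4, s6, s8}, so the formula does not hold at s1.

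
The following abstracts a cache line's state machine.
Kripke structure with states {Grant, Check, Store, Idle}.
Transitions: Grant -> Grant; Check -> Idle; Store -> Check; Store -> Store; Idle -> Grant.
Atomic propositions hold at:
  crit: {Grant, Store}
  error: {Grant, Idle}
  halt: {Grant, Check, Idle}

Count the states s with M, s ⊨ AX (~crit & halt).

Sat(~crit) = {Check, Idle}
Sat(~crit & halt) = {Check, Idle}
Sat(AX (~crit & halt)) = {s : every successor in {Check, Idle}} = {Check}
|Sat(AX (~crit & halt))| = |{Check}| = 1.

1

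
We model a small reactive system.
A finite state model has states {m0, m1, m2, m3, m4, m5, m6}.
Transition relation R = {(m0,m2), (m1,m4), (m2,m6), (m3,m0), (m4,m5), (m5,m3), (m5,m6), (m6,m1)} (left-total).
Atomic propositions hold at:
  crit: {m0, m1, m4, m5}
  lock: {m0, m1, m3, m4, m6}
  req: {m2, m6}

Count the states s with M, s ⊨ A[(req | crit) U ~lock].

6

Sat(req | crit) = {m0, m1, m2, m4, m5, m6}
Sat(~lock) = {m2, m5}
A[(req | crit) U ~lock]: least fixpoint, start Z0 = Sat(~lock) = {m2, m5}, add states in Sat(req | crit) with every successor in Z. Z1 = {m0, m2, m4, m5}; Z2 = {m0, m1, m2, m4, m5}; Z3 = {m0, m1, m2, m4, m5, m6}; fixed.
Sat(A[(req | crit) U ~lock]) = {m0, m1, m2, m4, m5, m6}
|Sat(A[(req | crit) U ~lock])| = |{m0, m1, m2, m4, m5, m6}| = 6.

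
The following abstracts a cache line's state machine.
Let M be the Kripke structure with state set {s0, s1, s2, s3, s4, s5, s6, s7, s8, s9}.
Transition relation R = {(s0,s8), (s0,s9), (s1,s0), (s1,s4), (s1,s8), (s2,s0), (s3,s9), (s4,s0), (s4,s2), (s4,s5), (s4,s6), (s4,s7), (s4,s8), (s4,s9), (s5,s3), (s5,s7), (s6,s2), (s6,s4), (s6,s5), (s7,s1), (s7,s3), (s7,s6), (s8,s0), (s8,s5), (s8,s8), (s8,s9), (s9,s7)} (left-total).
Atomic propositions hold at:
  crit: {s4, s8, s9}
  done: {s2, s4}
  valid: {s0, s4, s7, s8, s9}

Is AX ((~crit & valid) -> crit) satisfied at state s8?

No

Sat(~crit) = {s0, s1, s2, s3, s5, s6, s7}
Sat(~crit & valid) = {s0, s7}
Sat((~crit & valid) -> crit) = {s1, s2, s3, s4, s5, s6, s8, s9}
Sat(AX ((~crit & valid) -> crit)) = {s : every successor in {s1, s2, s3, s4, s5, s6, s8, s9}} = {s0, s3, s6, s7}
s8 ∉ Sat(AX ((~crit & valid) -> crit)) = {s0, s3, s6, s7}, so the formula does not hold at s8.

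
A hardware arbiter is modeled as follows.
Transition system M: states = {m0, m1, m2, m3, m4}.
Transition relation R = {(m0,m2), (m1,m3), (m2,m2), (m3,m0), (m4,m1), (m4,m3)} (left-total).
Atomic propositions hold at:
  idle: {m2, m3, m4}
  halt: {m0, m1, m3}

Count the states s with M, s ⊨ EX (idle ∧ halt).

Sat(idle ∧ halt) = {m3}
Sat(EX (idle ∧ halt)) = {s : some successor in {m3}} = {m1, m4}
|Sat(EX (idle ∧ halt))| = |{m1, m4}| = 2.

2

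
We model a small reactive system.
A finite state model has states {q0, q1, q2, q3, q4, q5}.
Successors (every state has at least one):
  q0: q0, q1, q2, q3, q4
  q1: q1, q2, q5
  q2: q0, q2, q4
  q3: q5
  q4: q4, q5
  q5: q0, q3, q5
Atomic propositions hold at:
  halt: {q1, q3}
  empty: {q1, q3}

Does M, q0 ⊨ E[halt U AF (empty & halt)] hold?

Sat(empty & halt) = {q1, q3}
AF (empty & halt): least fixpoint, start Z0 = {q1, q3}, add states with every successor in Z. Already a fixed point.
Sat(AF (empty & halt)) = {q1, q3}
E[halt U AF (empty & halt)]: least fixpoint, start Z0 = Sat(AF (empty & halt)) = {q1, q3}, add states in Sat(halt) with some successor in Z. Already a fixed point.
Sat(E[halt U AF (empty & halt)]) = {q1, q3}
q0 ∉ Sat(E[halt U AF (empty & halt)]) = {q1, q3}, so the formula does not hold at q0.

No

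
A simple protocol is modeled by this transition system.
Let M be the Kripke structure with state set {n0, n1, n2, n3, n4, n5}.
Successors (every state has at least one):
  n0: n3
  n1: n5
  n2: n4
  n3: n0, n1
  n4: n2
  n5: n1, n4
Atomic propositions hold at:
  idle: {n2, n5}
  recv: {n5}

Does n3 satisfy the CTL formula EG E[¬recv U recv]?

Sat(¬recv) = {n0, n1, n2, n3, n4}
E[¬recv U recv]: least fixpoint, start Z0 = Sat(recv) = {n5}, add states in Sat(¬recv) with some successor in Z. Z1 = {n1, n5}; Z2 = {n1, n3, n5}; Z3 = {n0, n1, n3, n5}; fixed.
Sat(E[¬recv U recv]) = {n0, n1, n3, n5}
EG E[¬recv U recv]: greatest fixpoint, start Z0 = {n0, n1, n3, n5}, keep only states in Sat with some successor in Z. Already a fixed point.
Sat(EG E[¬recv U recv]) = {n0, n1, n3, n5}
n3 ∈ Sat(EG E[¬recv U recv]) = {n0, n1, n3, n5}, so the formula holds at n3.

Yes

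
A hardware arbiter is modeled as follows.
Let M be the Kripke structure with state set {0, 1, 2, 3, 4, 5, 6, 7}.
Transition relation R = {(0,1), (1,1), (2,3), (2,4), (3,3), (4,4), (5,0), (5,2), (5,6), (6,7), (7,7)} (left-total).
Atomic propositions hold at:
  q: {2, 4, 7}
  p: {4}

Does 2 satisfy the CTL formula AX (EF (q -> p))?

Yes

Sat(q -> p) = {0, 1, 3, 4, 5, 6}
EF (q -> p): least fixpoint, start Z0 = {0, 1, 3, 4, 5, 6}, add states with some successor in Z. Z1 = {0, 1, 2, 3, 4, 5, 6}; fixed.
Sat(EF (q -> p)) = {0, 1, 2, 3, 4, 5, 6}
Sat(AX (EF (q -> p))) = {s : every successor in {0, 1, 2, 3, 4, 5, 6}} = {0, 1, 2, 3, 4, 5}
2 ∈ Sat(AX (EF (q -> p))) = {0, 1, 2, 3, 4, 5}, so the formula holds at 2.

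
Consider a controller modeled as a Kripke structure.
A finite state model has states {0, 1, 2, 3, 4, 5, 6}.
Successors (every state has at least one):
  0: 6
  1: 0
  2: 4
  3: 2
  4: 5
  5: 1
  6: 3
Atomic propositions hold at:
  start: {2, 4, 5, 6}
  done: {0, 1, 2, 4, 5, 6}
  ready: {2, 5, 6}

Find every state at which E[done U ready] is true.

E[done U ready]: least fixpoint, start Z0 = Sat(ready) = {2, 5, 6}, add states in Sat(done) with some successor in Z. Z1 = {0, 2, 4, 5, 6}; Z2 = {0, 1, 2, 4, 5, 6}; fixed.
Sat(E[done U ready]) = {0, 1, 2, 4, 5, 6}

{0, 1, 2, 4, 5, 6}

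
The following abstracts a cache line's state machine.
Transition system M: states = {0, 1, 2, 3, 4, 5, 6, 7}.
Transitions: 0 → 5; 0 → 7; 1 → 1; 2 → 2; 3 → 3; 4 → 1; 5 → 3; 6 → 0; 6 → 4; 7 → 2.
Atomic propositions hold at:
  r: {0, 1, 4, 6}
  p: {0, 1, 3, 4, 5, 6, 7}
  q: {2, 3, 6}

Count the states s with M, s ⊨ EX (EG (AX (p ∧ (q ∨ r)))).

6

Sat(q ∨ r) = {0, 1, 2, 3, 4, 6}
Sat(p ∧ (q ∨ r)) = {0, 1, 3, 4, 6}
Sat(AX (p ∧ (q ∨ r))) = {s : every successor in {0, 1, 3, 4, 6}} = {1, 3, 4, 5, 6}
EG (AX (p ∧ (q ∨ r))): greatest fixpoint, start Z0 = {1, 3, 4, 5, 6}, keep only states in Sat with some successor in Z. Already a fixed point.
Sat(EG (AX (p ∧ (q ∨ r)))) = {1, 3, 4, 5, 6}
Sat(EX (EG (AX (p ∧ (q ∨ r))))) = {s : some successor in {1, 3, 4, 5, 6}} = {0, 1, 3, 4, 5, 6}
|Sat(EX (EG (AX (p ∧ (q ∨ r)))))| = |{0, 1, 3, 4, 5, 6}| = 6.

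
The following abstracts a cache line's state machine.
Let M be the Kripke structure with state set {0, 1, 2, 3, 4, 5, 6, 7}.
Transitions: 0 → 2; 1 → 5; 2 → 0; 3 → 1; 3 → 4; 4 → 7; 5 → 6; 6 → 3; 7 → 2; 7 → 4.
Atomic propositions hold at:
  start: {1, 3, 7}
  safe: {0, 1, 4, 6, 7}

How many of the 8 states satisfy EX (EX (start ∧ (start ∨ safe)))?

Sat(start ∨ safe) = {0, 1, 3, 4, 6, 7}
Sat(start ∧ (start ∨ safe)) = {1, 3, 7}
Sat(EX (start ∧ (start ∨ safe))) = {s : some successor in {1, 3, 7}} = {3, 4, 6}
Sat(EX (EX (start ∧ (start ∨ safe)))) = {s : some successor in {3, 4, 6}} = {3, 5, 6, 7}
|Sat(EX (EX (start ∧ (start ∨ safe))))| = |{3, 5, 6, 7}| = 4.

4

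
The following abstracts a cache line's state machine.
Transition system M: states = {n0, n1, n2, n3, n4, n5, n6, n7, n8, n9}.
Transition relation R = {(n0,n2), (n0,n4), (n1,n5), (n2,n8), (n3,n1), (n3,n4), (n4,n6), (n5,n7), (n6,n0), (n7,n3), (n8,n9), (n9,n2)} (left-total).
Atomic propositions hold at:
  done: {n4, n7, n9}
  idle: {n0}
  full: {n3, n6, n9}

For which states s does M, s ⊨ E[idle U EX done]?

Sat(EX done) = {s : some successor in {n4, n7, n9}} = {n0, n3, n5, n8}
E[idle U EX done]: least fixpoint, start Z0 = Sat(EX done) = {n0, n3, n5, n8}, add states in Sat(idle) with some successor in Z. Already a fixed point.
Sat(E[idle U EX done]) = {n0, n3, n5, n8}

{n0, n3, n5, n8}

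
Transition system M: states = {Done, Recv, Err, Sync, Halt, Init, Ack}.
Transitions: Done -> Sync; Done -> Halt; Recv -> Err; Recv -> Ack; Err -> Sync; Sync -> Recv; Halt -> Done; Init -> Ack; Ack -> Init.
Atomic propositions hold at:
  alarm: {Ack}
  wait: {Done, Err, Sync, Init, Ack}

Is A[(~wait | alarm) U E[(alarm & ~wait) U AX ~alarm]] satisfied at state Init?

Sat(~wait) = {Recv, Halt}
Sat(~wait | alarm) = {Recv, Halt, Ack}
Sat(alarm & ~wait) = ∅
Sat(~alarm) = {Done, Recv, Err, Sync, Halt, Init}
Sat(AX ~alarm) = {s : every successor in {Done, Recv, Err, Sync, Halt, Init}} = {Done, Err, Sync, Halt, Ack}
E[(alarm & ~wait) U AX ~alarm]: least fixpoint, start Z0 = Sat(AX ~alarm) = {Done, Err, Sync, Halt, Ack}, add states in Sat(alarm & ~wait) with some successor in Z. Already a fixed point.
Sat(E[(alarm & ~wait) U AX ~alarm]) = {Done, Err, Sync, Halt, Ack}
A[(~wait | alarm) U E[(alarm & ~wait) U AX ~alarm]]: least fixpoint, start Z0 = Sat(E[(alarm & ~wait) U AX ~alarm]) = {Done, Err, Sync, Halt, Ack}, add states in Sat(~wait | alarm) with every successor in Z. Z1 = {Done, Recv, Err, Sync, Halt, Ack}; fixed.
Sat(A[(~wait | alarm) U E[(alarm & ~wait) U AX ~alarm]]) = {Done, Recv, Err, Sync, Halt, Ack}
Init ∉ Sat(A[(~wait | alarm) U E[(alarm & ~wait) U AX ~alarm]]) = {Done, Recv, Err, Sync, Halt, Ack}, so the formula does not hold at Init.

No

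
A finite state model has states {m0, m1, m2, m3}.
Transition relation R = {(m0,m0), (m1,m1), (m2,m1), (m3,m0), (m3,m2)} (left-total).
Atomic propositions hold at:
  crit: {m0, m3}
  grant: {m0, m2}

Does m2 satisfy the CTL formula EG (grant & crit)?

Sat(grant & crit) = {m0}
EG (grant & crit): greatest fixpoint, start Z0 = {m0}, keep only states in Sat with some successor in Z. Already a fixed point.
Sat(EG (grant & crit)) = {m0}
m2 ∉ Sat(EG (grant & crit)) = {m0}, so the formula does not hold at m2.

No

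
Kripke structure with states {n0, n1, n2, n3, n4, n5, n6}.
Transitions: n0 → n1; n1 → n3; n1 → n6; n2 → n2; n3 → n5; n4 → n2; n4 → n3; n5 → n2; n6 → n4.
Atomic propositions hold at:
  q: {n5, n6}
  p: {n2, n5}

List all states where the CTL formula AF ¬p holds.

{n0, n1, n3, n4, n6}

Sat(¬p) = {n0, n1, n3, n4, n6}
AF ¬p: least fixpoint, start Z0 = {n0, n1, n3, n4, n6}, add states with every successor in Z. Already a fixed point.
Sat(AF ¬p) = {n0, n1, n3, n4, n6}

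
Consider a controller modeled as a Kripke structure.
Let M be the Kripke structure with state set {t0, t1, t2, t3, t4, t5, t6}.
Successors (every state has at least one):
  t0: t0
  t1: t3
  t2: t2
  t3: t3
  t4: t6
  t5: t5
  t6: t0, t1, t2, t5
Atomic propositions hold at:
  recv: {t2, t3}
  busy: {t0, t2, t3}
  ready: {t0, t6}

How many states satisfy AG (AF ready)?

AF ready: least fixpoint, start Z0 = {t0, t6}, add states with every successor in Z. Z1 = {t0, t4, t6}; fixed.
Sat(AF ready) = {t0, t4, t6}
AG (AF ready): greatest fixpoint, start Z0 = {t0, t4, t6}, keep only states in Sat with every successor in Z. Z1 = {t0, t4}; Z2 = {t0}; fixed.
Sat(AG (AF ready)) = {t0}
|Sat(AG (AF ready))| = |{t0}| = 1.

1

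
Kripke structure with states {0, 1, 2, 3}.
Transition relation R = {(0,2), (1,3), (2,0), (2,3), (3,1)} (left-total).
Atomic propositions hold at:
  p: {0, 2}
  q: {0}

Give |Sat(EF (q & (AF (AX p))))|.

Sat(AX p) = {s : every successor in {0, 2}} = {0}
AF (AX p): least fixpoint, start Z0 = {0}, add states with every successor in Z. Already a fixed point.
Sat(AF (AX p)) = {0}
Sat(q & (AF (AX p))) = {0}
EF (q & (AF (AX p))): least fixpoint, start Z0 = {0}, add states with some successor in Z. Z1 = {0, 2}; fixed.
Sat(EF (q & (AF (AX p)))) = {0, 2}
|Sat(EF (q & (AF (AX p))))| = |{0, 2}| = 2.

2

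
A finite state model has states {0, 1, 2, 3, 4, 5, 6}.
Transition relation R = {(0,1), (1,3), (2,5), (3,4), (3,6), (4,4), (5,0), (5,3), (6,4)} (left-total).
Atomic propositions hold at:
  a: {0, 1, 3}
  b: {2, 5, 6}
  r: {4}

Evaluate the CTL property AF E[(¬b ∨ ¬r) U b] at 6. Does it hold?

Yes

Sat(¬b) = {0, 1, 3, 4}
Sat(¬r) = {0, 1, 2, 3, 5, 6}
Sat(¬b ∨ ¬r) = {0, 1, 2, 3, 4, 5, 6}
E[(¬b ∨ ¬r) U b]: least fixpoint, start Z0 = Sat(b) = {2, 5, 6}, add states in Sat(¬b ∨ ¬r) with some successor in Z. Z1 = {2, 3, 5, 6}; Z2 = {1, 2, 3, 5, 6}; Z3 = {0, 1, 2, 3, 5, 6}; fixed.
Sat(E[(¬b ∨ ¬r) U b]) = {0, 1, 2, 3, 5, 6}
AF E[(¬b ∨ ¬r) U b]: least fixpoint, start Z0 = {0, 1, 2, 3, 5, 6}, add states with every successor in Z. Already a fixed point.
Sat(AF E[(¬b ∨ ¬r) U b]) = {0, 1, 2, 3, 5, 6}
6 ∈ Sat(AF E[(¬b ∨ ¬r) U b]) = {0, 1, 2, 3, 5, 6}, so the formula holds at 6.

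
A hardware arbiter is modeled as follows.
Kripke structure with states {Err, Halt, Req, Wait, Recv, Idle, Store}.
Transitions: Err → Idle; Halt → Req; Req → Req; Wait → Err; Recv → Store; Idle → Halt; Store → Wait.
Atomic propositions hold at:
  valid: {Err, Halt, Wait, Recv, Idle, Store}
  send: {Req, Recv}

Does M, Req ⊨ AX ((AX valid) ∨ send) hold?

Yes

Sat(AX valid) = {s : every successor in {Err, Halt, Wait, Recv, Idle, Store}} = {Err, Wait, Recv, Idle, Store}
Sat((AX valid) ∨ send) = {Err, Req, Wait, Recv, Idle, Store}
Sat(AX ((AX valid) ∨ send)) = {s : every successor in {Err, Req, Wait, Recv, Idle, Store}} = {Err, Halt, Req, Wait, Recv, Store}
Req ∈ Sat(AX ((AX valid) ∨ send)) = {Err, Halt, Req, Wait, Recv, Store}, so the formula holds at Req.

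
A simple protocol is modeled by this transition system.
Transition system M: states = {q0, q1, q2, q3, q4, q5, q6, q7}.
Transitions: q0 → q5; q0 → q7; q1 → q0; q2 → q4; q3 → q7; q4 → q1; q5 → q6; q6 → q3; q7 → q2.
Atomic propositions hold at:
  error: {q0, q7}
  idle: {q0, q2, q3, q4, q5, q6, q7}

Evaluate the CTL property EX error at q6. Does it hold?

Sat(EX error) = {s : some successor in {q0, q7}} = {q0, q1, q3}
q6 ∉ Sat(EX error) = {q0, q1, q3}, so the formula does not hold at q6.

No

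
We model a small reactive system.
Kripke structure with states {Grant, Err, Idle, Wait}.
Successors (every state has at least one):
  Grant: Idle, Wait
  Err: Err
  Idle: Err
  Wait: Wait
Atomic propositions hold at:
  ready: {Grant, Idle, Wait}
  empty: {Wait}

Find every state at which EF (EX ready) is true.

Sat(EX ready) = {s : some successor in {Grant, Idle, Wait}} = {Grant, Wait}
EF (EX ready): least fixpoint, start Z0 = {Grant, Wait}, add states with some successor in Z. Already a fixed point.
Sat(EF (EX ready)) = {Grant, Wait}

{Grant, Wait}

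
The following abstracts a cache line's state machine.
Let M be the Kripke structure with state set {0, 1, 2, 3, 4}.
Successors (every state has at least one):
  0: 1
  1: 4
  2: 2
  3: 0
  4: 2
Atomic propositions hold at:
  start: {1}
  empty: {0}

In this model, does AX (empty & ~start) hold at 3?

Sat(~start) = {0, 2, 3, 4}
Sat(empty & ~start) = {0}
Sat(AX (empty & ~start)) = {s : every successor in {0}} = {3}
3 ∈ Sat(AX (empty & ~start)) = {3}, so the formula holds at 3.

Yes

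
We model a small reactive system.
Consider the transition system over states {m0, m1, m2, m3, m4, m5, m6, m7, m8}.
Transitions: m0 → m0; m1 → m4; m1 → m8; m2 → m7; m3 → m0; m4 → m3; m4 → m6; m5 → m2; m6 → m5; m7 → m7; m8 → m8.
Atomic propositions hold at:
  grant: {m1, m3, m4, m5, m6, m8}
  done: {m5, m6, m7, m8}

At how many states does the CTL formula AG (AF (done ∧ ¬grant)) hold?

Sat(¬grant) = {m0, m2, m7}
Sat(done ∧ ¬grant) = {m7}
AF (done ∧ ¬grant): least fixpoint, start Z0 = {m7}, add states with every successor in Z. Z1 = {m2, m7}; Z2 = {m2, m5, m7}; Z3 = {m2, m5, m6, m7}; fixed.
Sat(AF (done ∧ ¬grant)) = {m2, m5, m6, m7}
AG (AF (done ∧ ¬grant)): greatest fixpoint, start Z0 = {m2, m5, m6, m7}, keep only states in Sat with every successor in Z. Already a fixed point.
Sat(AG (AF (done ∧ ¬grant))) = {m2, m5, m6, m7}
|Sat(AG (AF (done ∧ ¬grant)))| = |{m2, m5, m6, m7}| = 4.

4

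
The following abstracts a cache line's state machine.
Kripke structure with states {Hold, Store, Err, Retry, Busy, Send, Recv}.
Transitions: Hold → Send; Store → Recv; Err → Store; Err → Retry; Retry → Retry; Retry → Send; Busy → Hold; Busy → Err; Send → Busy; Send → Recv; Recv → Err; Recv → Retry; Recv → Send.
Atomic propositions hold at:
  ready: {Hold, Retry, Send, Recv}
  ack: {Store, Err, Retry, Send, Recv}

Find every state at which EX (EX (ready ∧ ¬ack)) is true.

Sat(¬ack) = {Hold, Busy}
Sat(ready ∧ ¬ack) = {Hold}
Sat(EX (ready ∧ ¬ack)) = {s : some successor in {Hold}} = {Busy}
Sat(EX (EX (ready ∧ ¬ack))) = {s : some successor in {Busy}} = {Send}

{Send}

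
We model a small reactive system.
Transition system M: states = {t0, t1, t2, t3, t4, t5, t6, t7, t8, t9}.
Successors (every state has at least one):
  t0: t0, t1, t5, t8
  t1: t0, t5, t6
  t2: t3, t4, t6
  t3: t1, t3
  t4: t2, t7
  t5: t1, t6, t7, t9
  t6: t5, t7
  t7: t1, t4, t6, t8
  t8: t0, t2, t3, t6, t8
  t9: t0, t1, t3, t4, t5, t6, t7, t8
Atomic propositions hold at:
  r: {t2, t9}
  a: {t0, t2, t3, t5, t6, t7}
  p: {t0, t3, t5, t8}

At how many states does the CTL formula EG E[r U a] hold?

E[r U a]: least fixpoint, start Z0 = Sat(a) = {t0, t2, t3, t5, t6, t7}, add states in Sat(r) with some successor in Z. Z1 = {t0, t2, t3, t5, t6, t7, t9}; fixed.
Sat(E[r U a]) = {t0, t2, t3, t5, t6, t7, t9}
EG E[r U a]: greatest fixpoint, start Z0 = {t0, t2, t3, t5, t6, t7, t9}, keep only states in Sat with some successor in Z. Already a fixed point.
Sat(EG E[r U a]) = {t0, t2, t3, t5, t6, t7, t9}
|Sat(EG E[r U a])| = |{t0, t2, t3, t5, t6, t7, t9}| = 7.

7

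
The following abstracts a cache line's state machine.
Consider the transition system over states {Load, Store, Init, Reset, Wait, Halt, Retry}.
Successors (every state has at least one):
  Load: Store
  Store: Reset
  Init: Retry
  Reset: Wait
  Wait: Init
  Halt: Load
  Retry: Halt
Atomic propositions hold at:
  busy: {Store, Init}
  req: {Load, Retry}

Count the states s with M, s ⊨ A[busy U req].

A[busy U req]: least fixpoint, start Z0 = Sat(req) = {Load, Retry}, add states in Sat(busy) with every successor in Z. Z1 = {Load, Init, Retry}; fixed.
Sat(A[busy U req]) = {Load, Init, Retry}
|Sat(A[busy U req])| = |{Load, Init, Retry}| = 3.

3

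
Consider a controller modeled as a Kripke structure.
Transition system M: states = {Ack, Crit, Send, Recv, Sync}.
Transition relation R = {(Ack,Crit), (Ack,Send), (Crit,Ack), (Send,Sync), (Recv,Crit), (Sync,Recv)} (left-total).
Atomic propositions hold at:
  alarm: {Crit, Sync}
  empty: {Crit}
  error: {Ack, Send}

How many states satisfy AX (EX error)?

Sat(EX error) = {s : some successor in {Ack, Send}} = {Ack, Crit}
Sat(AX (EX error)) = {s : every successor in {Ack, Crit}} = {Crit, Recv}
|Sat(AX (EX error))| = |{Crit, Recv}| = 2.

2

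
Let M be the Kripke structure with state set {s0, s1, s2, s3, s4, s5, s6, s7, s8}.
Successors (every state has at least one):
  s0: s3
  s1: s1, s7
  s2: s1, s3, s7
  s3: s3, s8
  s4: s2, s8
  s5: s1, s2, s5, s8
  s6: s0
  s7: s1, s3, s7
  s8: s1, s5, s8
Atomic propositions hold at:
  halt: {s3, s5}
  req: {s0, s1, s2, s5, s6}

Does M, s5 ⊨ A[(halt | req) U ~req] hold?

No

Sat(halt | req) = {s0, s1, s2, s3, s5, s6}
Sat(~req) = {s3, s4, s7, s8}
A[(halt | req) U ~req]: least fixpoint, start Z0 = Sat(~req) = {s3, s4, s7, s8}, add states in Sat(halt | req) with every successor in Z. Z1 = {s0, s3, s4, s7, s8}; Z2 = {s0, s3, s4, s6, s7, s8}; fixed.
Sat(A[(halt | req) U ~req]) = {s0, s3, s4, s6, s7, s8}
s5 ∉ Sat(A[(halt | req) U ~req]) = {s0, s3, s4, s6, s7, s8}, so the formula does not hold at s5.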